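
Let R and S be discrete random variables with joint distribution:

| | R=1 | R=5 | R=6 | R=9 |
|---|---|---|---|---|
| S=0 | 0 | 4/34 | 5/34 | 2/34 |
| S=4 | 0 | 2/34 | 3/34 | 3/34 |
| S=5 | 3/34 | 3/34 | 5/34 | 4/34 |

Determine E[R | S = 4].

P(S = 4) = 4/17.
Σ R·P over the event = 5·(2/34) + 6·(3/34) + 9·(3/34) = 55/34.
E[R | S = 4] = (55/34) / (4/17) = 55/8.

55/8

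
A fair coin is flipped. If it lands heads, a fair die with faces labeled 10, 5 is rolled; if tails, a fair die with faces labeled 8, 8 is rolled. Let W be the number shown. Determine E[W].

31/4

E[W | heads] = (10+5)/2 = 15/2.
E[W | tails] = (8+8)/2 = 8.
By the law of total expectation,
E[W] = (1/2)·(15/2) + (1/2)·(8) = 31/4.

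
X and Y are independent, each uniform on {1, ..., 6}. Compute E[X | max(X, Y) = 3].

12/5

Outcomes with max(X, Y) = 3: (1,3), (2,3), (3,1), (3,2), (3,3), each with probability 1/36.
E[X | max(X, Y) = 3] = (1 + 2 + 3 + 3 + 3) / 5 = 12/5.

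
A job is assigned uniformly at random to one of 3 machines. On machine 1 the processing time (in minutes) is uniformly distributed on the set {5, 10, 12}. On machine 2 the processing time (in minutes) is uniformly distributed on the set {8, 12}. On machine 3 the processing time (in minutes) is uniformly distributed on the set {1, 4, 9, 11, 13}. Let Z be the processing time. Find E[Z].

E[Z | machine 1] = (5+10+12)/3 = 9.
E[Z | machine 2] = (8+12)/2 = 10.
E[Z | machine 3] = (1+4+9+11+13)/5 = 38/5.
By the law of total expectation,
E[Z] = (1/3)·(9) + (1/3)·(10) + (1/3)·(38/5) = 133/15.

133/15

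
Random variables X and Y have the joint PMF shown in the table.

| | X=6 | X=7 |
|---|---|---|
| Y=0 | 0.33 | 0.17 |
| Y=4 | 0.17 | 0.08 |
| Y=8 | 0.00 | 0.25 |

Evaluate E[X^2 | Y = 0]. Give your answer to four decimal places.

P(Y = 0) = 0.50.
Σ X^2·P over the event = 36·(0.33) + 49·(0.17) = 20.21.
E[X^2 | Y = 0] = (20.21) / (0.50) = 40.4200.

40.4200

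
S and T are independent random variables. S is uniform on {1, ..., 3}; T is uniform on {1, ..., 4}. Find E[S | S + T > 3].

20/9

P(S + T > 3) = 3/4.
Summing S·P(x,y) over outcomes with S + T > 3 gives 5/3.
E[S | S + T > 3] = (5/3) / (3/4) = 20/9.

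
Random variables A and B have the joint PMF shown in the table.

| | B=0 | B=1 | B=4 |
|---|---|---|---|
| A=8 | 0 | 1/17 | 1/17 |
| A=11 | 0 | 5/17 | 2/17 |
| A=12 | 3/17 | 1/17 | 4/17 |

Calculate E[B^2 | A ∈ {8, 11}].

6

P(A ∈ {8, 11}) = 9/17.
Σ B^2·P over the event = 1·(1/17) + 16·(1/17) + 1·(5/17) + 16·(2/17) = 54/17.
E[B^2 | A ∈ {8, 11}] = (54/17) / (9/17) = 6.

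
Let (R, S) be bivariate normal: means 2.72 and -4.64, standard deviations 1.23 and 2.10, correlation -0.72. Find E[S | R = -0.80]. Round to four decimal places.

-0.3130

For a bivariate normal, E[S | R=x] = μ_S + ρ·(σ_S/σ_R)·(x − μ_R).
E[S | R=-0.80] = -4.64 + (-0.72)·(2.10/1.23)·(-0.80 − (2.72)) = -4.64 + (-1.22927)·(-3.52) = -0.3130.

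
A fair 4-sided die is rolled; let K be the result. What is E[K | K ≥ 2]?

3

Given K ≥ 2, K is equally likely to be any of {2, 3, 4}.
E[K | K ≥ 2] = (2 + 3 + 4) / 3 = 3.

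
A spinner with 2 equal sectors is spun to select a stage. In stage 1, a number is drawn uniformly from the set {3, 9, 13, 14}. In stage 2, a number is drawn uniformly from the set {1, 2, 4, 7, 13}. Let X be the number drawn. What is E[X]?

E[X | stage 1] = (3+9+13+14)/4 = 39/4.
E[X | stage 2] = (1+2+4+7+13)/5 = 27/5.
E[X] = (1/2)·(39/4) + (1/2)·(27/5) = 303/40.

303/40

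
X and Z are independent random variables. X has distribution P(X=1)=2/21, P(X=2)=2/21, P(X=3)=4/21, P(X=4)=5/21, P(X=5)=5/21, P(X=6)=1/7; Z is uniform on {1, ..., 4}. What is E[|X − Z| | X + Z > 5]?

P(X + Z > 5) = 19/28.
Summing |X−Z|·P(x,y) over outcomes with X + Z > 5 gives 115/84.
E[|X − Z| | X + Z > 5] = (115/84) / (19/28) = 115/57.

115/57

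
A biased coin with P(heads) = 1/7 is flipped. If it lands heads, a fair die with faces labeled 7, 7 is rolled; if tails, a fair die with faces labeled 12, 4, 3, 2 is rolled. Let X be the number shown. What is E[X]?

E[X | heads] = (7+7)/2 = 7.
E[X | tails] = (12+4+3+2)/4 = 21/4.
E[X] = (1/7)·(7) + (6/7)·(21/4) = 11/2.

11/2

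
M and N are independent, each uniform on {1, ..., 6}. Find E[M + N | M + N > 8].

Outcomes with M + N > 8: (3,6), (4,5), (4,6), (5,4), (5,5), (5,6), (6,3), (6,4), (6,5), (6,6), each with probability 1/36.
E[M + N | M + N > 8] = (9 + 9 + 10 + 9 + 10 + 11 + 9 + 10 + 11 + 12) / 10 = 10.

10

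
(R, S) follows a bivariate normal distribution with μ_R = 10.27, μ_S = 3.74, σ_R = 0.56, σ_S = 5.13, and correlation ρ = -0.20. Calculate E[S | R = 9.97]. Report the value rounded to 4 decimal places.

The regression of S on R has slope ρ·σ_S/σ_R and passes through (μ_R, μ_S).
E[S | R=9.97] = 3.74 + (-0.20)·(5.13/0.56)·(9.97 − (10.27)) = 3.74 + (-1.8321)·(-0.3) = 4.2896.

4.2896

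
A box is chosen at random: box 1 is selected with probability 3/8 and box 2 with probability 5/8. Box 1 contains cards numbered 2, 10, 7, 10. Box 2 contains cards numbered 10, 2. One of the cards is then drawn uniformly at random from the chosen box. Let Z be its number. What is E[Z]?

207/32

E[Z | box 1] = (2+10+7+10)/4 = 29/4.
E[Z | box 2] = (10+2)/2 = 6.
By the law of total expectation,
E[Z] = (3/8)·(29/4) + (5/8)·(6) = 207/32.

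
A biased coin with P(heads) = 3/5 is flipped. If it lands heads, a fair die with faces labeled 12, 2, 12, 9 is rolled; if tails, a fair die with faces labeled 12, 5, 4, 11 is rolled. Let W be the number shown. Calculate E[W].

169/20

E[W | heads] = (12+2+12+9)/4 = 35/4.
E[W | tails] = (12+5+4+11)/4 = 8.
E[W] = (3/5)·(35/4) + (2/5)·(8) = 169/20.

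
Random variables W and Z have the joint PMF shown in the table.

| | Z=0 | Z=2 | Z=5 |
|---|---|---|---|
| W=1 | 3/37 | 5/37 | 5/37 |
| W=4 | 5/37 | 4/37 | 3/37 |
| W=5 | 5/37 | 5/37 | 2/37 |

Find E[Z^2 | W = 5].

P(W = 5) = 12/37.
Σ Z^2·P over the event = 0·(5/37) + 4·(5/37) + 25·(2/37) = 70/37.
E[Z^2 | W = 5] = (70/37) / (12/37) = 35/6.

35/6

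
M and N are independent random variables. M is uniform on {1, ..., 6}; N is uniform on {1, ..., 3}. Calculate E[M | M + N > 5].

Outcomes with M + N > 5: (3,3), (4,2), (4,3), (5,1), (5,2), (5,3), (6,1), (6,2), (6,3), each with probability 1/18.
E[M | M + N > 5] = (3 + 4 + 4 + 5 + 5 + 5 + 6 + 6 + 6) / 9 = 44/9.

44/9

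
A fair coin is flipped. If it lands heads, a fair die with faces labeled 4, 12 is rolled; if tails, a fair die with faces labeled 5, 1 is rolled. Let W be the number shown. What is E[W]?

11/2

E[W | heads] = (4+12)/2 = 8.
E[W | tails] = (5+1)/2 = 3.
E[W] = (1/2)·(8) + (1/2)·(3) = 11/2.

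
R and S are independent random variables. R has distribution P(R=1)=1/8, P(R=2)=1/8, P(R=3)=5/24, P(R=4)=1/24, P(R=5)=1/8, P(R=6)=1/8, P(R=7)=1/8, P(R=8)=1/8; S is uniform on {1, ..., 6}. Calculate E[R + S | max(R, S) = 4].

94/15

P(max(R, S) = 4) = 5/48.
Summing (R+S)·P(x,y) over outcomes with max(R, S) = 4 gives 47/72.
E[R + S | max(R, S) = 4] = (47/72) / (5/48) = 94/15.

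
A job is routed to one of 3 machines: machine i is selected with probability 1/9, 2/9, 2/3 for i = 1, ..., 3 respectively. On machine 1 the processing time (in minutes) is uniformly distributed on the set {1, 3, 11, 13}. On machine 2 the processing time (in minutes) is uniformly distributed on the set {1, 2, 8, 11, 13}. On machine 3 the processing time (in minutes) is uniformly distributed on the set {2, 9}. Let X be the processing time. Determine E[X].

6

E[X | machine 1] = (1+3+11+13)/4 = 7.
E[X | machine 2] = (1+2+8+11+13)/5 = 7.
E[X | machine 3] = (2+9)/2 = 11/2.
By the law of total expectation,
E[X] = (1/9)·(7) + (2/9)·(7) + (2/3)·(11/2) = 6.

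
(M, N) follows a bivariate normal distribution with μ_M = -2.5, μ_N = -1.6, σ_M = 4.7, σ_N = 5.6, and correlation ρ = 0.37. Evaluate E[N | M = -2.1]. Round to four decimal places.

The regression of N on M has slope ρ·σ_N/σ_M and passes through (μ_M, μ_N).
E[N | M=-2.1] = -1.6 + (0.37)·(5.6/4.7)·(-2.1 − (-2.5)) = -1.6 + (0.44085)·(0.4) = -1.4237.

-1.4237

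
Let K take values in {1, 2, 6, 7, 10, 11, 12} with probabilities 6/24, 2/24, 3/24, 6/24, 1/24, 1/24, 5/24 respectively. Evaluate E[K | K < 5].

P(K < 5) = 1/3.
Σ over the event: 1·1/4 + 2·1/12 = 5/12.
E[K | K < 5] = (5/12) / (1/3) = 5/4.

5/4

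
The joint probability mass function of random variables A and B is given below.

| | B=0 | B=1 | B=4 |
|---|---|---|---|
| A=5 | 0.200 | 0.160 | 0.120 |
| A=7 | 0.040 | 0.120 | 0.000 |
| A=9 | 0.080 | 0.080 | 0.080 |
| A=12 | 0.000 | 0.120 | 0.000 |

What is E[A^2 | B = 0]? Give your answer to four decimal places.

42.0000

P(B = 0) = 0.320.
Σ A^2·P over the event = 25·(0.200) + 49·(0.040) + 81·(0.080) = 13.440.
E[A^2 | B = 0] = (13.440) / (0.320) = 42.0000.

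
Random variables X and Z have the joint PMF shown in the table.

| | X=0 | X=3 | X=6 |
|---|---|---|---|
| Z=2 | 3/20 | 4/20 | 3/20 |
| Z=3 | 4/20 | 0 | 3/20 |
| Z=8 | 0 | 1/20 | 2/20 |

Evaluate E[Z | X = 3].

P(X = 3) = 1/4.
Σ Z·P over the event = 2·(4/20) + 8·(1/20) = 4/5.
E[Z | X = 3] = (4/5) / (1/4) = 16/5.

16/5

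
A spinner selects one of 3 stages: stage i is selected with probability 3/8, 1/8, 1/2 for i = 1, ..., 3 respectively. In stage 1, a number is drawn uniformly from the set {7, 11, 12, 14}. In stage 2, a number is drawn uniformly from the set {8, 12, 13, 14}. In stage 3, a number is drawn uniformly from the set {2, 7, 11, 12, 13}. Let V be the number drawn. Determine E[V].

323/32

E[V | stage 1] = (7+11+12+14)/4 = 11.
E[V | stage 2] = (8+12+13+14)/4 = 47/4.
E[V | stage 3] = (2+7+11+12+13)/5 = 9.
By the law of total expectation,
E[V] = (3/8)·(11) + (1/8)·(47/4) + (1/2)·(9) = 323/32.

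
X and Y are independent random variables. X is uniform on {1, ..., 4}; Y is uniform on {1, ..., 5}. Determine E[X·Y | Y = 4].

10

Outcomes with Y = 4: (1,4), (2,4), (3,4), (4,4), each with probability 1/20.
E[X·Y | Y = 4] = (4 + 8 + 12 + 16) / 4 = 10.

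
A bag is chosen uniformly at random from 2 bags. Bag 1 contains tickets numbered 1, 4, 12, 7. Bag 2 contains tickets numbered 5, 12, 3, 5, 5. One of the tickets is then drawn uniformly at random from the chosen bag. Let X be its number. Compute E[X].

E[X | bag 1] = (1+4+12+7)/4 = 6.
E[X | bag 2] = (5+12+3+5+5)/5 = 6.
E[X] = (1/2)·(6) + (1/2)·(6) = 6.

6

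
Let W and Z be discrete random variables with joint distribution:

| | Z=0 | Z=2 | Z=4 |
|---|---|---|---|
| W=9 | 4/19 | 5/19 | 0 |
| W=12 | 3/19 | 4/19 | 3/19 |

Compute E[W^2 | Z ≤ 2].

P(Z ≤ 2) = 16/19.
Σ W^2·P over the event = 81·(4/19) + 81·(5/19) + 144·(3/19) + 144·(4/19) = 1737/19.
E[W^2 | Z ≤ 2] = (1737/19) / (16/19) = 1737/16.

1737/16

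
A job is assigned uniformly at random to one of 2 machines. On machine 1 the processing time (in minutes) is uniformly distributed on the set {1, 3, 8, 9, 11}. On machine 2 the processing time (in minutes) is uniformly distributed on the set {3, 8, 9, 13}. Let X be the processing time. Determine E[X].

E[X | machine 1] = (1+3+8+9+11)/5 = 32/5.
E[X | machine 2] = (3+8+9+13)/4 = 33/4.
By the law of total expectation,
E[X] = (1/2)·(32/5) + (1/2)·(33/4) = 293/40.

293/40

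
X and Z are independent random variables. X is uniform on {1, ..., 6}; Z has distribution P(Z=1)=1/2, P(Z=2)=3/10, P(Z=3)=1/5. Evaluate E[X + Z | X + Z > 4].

238/37

P(X + Z > 4) = 37/60.
Summing (X+Z)·P(x,y) over outcomes with X + Z > 4 gives 119/30.
E[X + Z | X + Z > 4] = (119/30) / (37/60) = 238/37.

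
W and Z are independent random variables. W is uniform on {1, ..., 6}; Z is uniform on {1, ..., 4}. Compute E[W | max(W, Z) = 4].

Outcomes with max(W, Z) = 4: (1,4), (2,4), (3,4), (4,1), (4,2), (4,3), (4,4), each with probability 1/24.
E[W | max(W, Z) = 4] = (1 + 2 + 3 + 4 + 4 + 4 + 4) / 7 = 22/7.

22/7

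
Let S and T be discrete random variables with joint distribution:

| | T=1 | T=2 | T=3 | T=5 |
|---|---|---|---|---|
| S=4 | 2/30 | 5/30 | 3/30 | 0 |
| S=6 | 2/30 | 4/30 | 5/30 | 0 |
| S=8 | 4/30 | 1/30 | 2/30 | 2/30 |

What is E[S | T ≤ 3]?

81/14

P(T ≤ 3) = 14/15.
Summing S·P(S=x,T=y) over the conditioning event gives 27/5.
E[S | T ≤ 3] = (27/5) / (14/15) = 81/14.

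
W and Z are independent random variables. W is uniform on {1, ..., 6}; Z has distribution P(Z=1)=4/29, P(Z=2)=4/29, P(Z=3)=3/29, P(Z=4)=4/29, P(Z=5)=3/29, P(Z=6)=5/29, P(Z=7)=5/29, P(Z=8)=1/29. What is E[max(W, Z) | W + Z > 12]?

51/7

P(W + Z > 12) = 7/174.
Summing max(W,Z)·P(x,y) over outcomes with W + Z > 12 gives 17/58.
E[max(W, Z) | W + Z > 12] = (17/58) / (7/174) = 51/7.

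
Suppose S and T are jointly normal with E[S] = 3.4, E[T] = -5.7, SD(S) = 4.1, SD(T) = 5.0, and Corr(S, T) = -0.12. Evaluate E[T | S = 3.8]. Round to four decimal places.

The regression of T on S has slope ρ·σ_T/σ_S and passes through (μ_S, μ_T).
E[T | S=3.8] = -5.7 + (-0.12)·(5.0/4.1)·(3.8 − (3.4)) = -5.7 + (-0.14634)·(0.4) = -5.7585.

-5.7585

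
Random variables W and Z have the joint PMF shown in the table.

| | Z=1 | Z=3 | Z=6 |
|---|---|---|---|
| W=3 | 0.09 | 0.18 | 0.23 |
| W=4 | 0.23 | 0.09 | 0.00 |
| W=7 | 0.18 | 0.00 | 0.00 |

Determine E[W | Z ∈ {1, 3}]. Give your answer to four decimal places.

P(Z ∈ {1, 3}) = 0.77.
Σ W·P over the event = 3·(0.09) + 3·(0.18) + 4·(0.23) + 4·(0.09) + 7·(0.18) = 3.35.
E[W | Z ∈ {1, 3}] = (3.35) / (0.77) = 4.3506.

4.3506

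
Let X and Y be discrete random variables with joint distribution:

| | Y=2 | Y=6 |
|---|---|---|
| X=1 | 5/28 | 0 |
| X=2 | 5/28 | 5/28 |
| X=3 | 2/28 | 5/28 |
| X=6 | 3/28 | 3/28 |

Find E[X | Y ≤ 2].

P(Y ≤ 2) = 15/28.
Σ X·P over the event = 1·(5/28) + 2·(5/28) + 3·(2/28) + 6·(3/28) = 39/28.
E[X | Y ≤ 2] = (39/28) / (15/28) = 13/5.

13/5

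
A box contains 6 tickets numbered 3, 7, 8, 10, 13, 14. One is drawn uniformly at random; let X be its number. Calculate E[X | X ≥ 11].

27/2

P(X ≥ 11) = 1/3.
Σ over the event: 13·1/6 + 14·1/6 = 9/2.
E[X | X ≥ 11] = (9/2) / (1/3) = 27/2.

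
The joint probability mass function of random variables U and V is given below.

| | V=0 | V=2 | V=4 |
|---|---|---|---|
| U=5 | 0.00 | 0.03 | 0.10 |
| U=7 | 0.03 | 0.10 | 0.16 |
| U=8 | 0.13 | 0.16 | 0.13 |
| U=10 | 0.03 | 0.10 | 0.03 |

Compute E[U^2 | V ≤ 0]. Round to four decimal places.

P(V ≤ 0) = 0.19.
Σ U^2·P over the event = 49·(0.03) + 64·(0.13) + 100·(0.03) = 12.79.
E[U^2 | V ≤ 0] = (12.79) / (0.19) = 67.3158.

67.3158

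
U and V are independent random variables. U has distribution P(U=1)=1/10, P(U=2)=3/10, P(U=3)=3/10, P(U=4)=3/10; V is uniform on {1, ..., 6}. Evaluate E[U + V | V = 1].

19/5

P(V = 1) = 1/6.
Summing (U+V)·P(x,y) over outcomes with V = 1 gives 19/30.
E[U + V | V = 1] = (19/30) / (1/6) = 19/5.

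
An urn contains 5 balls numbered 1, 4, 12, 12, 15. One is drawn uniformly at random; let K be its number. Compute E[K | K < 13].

29/4

P(K < 13) = 4/5.
Σ over the event: 1·1/5 + 4·1/5 + 12·2/5 = 29/5.
E[K | K < 13] = (29/5) / (4/5) = 29/4.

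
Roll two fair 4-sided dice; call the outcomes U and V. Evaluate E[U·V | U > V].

Outcomes with U > V: (2,1), (3,1), (3,2), (4,1), (4,2), (4,3), each with probability 1/16.
E[U·V | U > V] = (2 + 3 + 6 + 4 + 8 + 12) / 6 = 35/6.

35/6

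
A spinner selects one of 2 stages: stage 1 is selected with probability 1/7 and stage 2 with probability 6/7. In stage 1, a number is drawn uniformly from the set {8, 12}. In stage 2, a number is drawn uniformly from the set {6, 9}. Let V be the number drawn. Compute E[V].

E[V | stage 1] = (8+12)/2 = 10.
E[V | stage 2] = (6+9)/2 = 15/2.
By the law of total expectation,
E[V] = (1/7)·(10) + (6/7)·(15/2) = 55/7.

55/7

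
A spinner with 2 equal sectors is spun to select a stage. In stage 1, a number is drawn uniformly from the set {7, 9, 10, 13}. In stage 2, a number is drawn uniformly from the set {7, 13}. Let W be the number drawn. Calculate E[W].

79/8

E[W | stage 1] = (7+9+10+13)/4 = 39/4.
E[W | stage 2] = (7+13)/2 = 10.
By the law of total expectation,
E[W] = (1/2)·(39/4) + (1/2)·(10) = 79/8.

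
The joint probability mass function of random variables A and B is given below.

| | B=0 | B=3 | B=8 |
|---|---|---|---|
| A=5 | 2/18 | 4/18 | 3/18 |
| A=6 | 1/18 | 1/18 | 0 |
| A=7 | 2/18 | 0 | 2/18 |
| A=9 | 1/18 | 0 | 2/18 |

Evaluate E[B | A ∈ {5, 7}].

4

P(A ∈ {5, 7}) = 13/18.
Summing B·P(A=x,B=y) over the conditioning event gives 26/9.
E[B | A ∈ {5, 7}] = (26/9) / (13/18) = 4.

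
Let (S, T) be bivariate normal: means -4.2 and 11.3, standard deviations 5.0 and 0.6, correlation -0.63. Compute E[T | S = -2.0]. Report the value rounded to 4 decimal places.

11.1337

E[T | S=x] = μ_T + ρ(σ_T/σ_S)(x − μ_S) for jointly normal variables.
E[T | S=-2.0] = 11.3 + (-0.63)·(0.6/5.0)·(-2.0 − (-4.2)) = 11.3 + (-0.0756)·(2.2) = 11.1337.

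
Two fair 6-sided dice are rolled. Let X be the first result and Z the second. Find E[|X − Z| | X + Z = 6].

Outcomes with X + Z = 6: (1,5), (2,4), (3,3), (4,2), (5,1), each with probability 1/36.
E[|X − Z| | X + Z = 6] = (4 + 2 + 0 + 2 + 4) / 5 = 12/5.

12/5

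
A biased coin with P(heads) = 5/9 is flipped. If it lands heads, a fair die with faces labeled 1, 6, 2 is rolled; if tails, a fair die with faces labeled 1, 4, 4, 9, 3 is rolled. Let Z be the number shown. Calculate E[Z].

53/15

E[Z | heads] = (1+6+2)/3 = 3.
E[Z | tails] = (1+4+4+9+3)/5 = 21/5.
E[Z] = (5/9)·(3) + (4/9)·(21/5) = 53/15.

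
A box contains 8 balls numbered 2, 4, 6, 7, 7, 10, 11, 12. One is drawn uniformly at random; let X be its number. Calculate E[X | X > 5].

53/6

P(X > 5) = 3/4.
Σ over the event: 6·1/8 + 7·1/4 + 10·1/8 + 11·1/8 + 12·1/8 = 53/8.
E[X | X > 5] = (53/8) / (3/4) = 53/6.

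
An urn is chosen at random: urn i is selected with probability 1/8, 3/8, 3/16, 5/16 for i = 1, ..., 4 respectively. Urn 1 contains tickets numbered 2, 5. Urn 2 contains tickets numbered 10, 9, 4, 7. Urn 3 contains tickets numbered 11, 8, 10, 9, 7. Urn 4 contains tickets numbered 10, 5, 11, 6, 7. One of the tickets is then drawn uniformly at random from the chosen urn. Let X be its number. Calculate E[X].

59/8

E[X | urn 1] = (2+5)/2 = 7/2.
E[X | urn 2] = (10+9+4+7)/4 = 15/2.
E[X | urn 3] = (11+8+10+9+7)/5 = 9.
E[X | urn 4] = (10+5+11+6+7)/5 = 39/5.
E[X] = (1/8)·(7/2) + (3/8)·(15/2) + (3/16)·(9) + (5/16)·(39/5) = 59/8.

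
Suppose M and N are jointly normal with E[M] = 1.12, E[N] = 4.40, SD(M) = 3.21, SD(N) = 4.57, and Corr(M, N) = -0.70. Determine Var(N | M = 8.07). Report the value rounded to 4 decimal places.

The conditional variance in a bivariate normal is σ_N²(1 − ρ²), independent of x.
Var(N | M=8.07) = (4.57)²·(1 − (-0.70)²) = 20.8849·0.51 = 10.6513.

10.6513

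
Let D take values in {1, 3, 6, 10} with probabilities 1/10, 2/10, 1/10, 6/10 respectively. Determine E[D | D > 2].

8

P(D > 2) = 9/10.
Σ over the event: 3·1/5 + 6·1/10 + 10·3/5 = 36/5.
E[D | D > 2] = (36/5) / (9/10) = 8.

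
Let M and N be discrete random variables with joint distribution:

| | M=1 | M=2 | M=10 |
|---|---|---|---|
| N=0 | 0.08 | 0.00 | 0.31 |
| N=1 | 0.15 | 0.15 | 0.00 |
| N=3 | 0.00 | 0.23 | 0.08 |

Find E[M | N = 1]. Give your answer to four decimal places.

1.5000

P(N = 1) = 0.30.
Summing M·P(M=x,N=y) over the conditioning event gives 0.45.
E[M | N = 1] = (0.45) / (0.30) = 1.5000.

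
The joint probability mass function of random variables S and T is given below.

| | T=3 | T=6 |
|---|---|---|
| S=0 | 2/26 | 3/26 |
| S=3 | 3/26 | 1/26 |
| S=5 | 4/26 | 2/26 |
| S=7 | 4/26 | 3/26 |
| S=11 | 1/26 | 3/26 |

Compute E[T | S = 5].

P(S = 5) = 3/13.
Σ T·P over the event = 3·(4/26) + 6·(2/26) = 12/13.
E[T | S = 5] = (12/13) / (3/13) = 4.

4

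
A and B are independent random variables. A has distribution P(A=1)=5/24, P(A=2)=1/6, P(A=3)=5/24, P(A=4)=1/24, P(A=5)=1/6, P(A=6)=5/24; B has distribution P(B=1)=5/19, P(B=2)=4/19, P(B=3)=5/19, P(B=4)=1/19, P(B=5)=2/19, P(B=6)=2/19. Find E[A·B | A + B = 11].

P(A + B = 11) = 3/76.
Summing AB·P(x,y) over outcomes with A + B = 11 gives 45/38.
E[A·B | A + B = 11] = (45/38) / (3/76) = 30.

30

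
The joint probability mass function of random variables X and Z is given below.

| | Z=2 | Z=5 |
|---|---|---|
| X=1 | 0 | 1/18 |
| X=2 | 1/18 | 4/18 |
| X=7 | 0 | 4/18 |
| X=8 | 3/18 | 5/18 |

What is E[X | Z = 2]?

P(Z = 2) = 2/9.
Summing X·P(X=x,Z=y) over the conditioning event gives 13/9.
E[X | Z = 2] = (13/9) / (2/9) = 13/2.

13/2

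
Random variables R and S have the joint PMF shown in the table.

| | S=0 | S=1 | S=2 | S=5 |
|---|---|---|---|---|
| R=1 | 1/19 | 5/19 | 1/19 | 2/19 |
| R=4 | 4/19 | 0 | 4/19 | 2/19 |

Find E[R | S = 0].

P(S = 0) = 5/19.
Σ R·P over the event = 1·(1/19) + 4·(4/19) = 17/19.
E[R | S = 0] = (17/19) / (5/19) = 17/5.

17/5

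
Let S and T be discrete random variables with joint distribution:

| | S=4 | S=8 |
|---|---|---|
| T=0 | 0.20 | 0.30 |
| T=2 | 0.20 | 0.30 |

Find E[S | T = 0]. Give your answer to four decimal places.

P(T = 0) = 0.50.
Σ S·P over the event = 4·(0.20) + 8·(0.30) = 3.20.
E[S | T = 0] = (3.20) / (0.50) = 6.4000.

6.4000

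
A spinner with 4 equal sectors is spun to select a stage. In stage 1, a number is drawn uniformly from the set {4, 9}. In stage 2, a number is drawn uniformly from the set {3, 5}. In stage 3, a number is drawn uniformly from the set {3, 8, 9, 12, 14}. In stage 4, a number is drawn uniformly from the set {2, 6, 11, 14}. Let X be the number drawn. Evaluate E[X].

559/80

E[X | stage 1] = (4+9)/2 = 13/2.
E[X | stage 2] = (3+5)/2 = 4.
E[X | stage 3] = (3+8+9+12+14)/5 = 46/5.
E[X | stage 4] = (2+6+11+14)/4 = 33/4.
By the law of total expectation,
E[X] = (1/4)·(13/2) + (1/4)·(4) + (1/4)·(46/5) + (1/4)·(33/4) = 559/80.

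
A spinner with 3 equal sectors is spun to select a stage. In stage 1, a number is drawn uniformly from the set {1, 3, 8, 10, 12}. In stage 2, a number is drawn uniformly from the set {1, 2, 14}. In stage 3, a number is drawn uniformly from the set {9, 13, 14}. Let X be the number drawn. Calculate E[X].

367/45

E[X | stage 1] = (1+3+8+10+12)/5 = 34/5.
E[X | stage 2] = (1+2+14)/3 = 17/3.
E[X | stage 3] = (9+13+14)/3 = 12.
By the law of total expectation,
E[X] = (1/3)·(34/5) + (1/3)·(17/3) + (1/3)·(12) = 367/45.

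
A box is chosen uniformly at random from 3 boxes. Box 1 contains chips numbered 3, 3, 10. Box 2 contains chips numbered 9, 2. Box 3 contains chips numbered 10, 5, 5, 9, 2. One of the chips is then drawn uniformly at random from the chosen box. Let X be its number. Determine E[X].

E[X | box 1] = (3+3+10)/3 = 16/3.
E[X | box 2] = (9+2)/2 = 11/2.
E[X | box 3] = (10+5+5+9+2)/5 = 31/5.
By the law of total expectation,
E[X] = (1/3)·(16/3) + (1/3)·(11/2) + (1/3)·(31/5) = 511/90.

511/90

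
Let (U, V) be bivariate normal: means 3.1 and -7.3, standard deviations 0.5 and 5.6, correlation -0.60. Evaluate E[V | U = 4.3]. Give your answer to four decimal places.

The regression of V on U has slope ρ·σ_V/σ_U and passes through (μ_U, μ_V).
E[V | U=4.3] = -7.3 + (-0.60)·(5.6/0.5)·(4.3 − (3.1)) = -7.3 + (-6.72)·(1.2) = -15.3640.

-15.3640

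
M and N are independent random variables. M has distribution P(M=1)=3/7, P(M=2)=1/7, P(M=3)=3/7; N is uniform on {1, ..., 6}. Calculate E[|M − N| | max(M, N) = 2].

4/5

P(max(M, N) = 2) = 5/42.
Summing |M−N|·P(x,y) over outcomes with max(M, N) = 2 gives 2/21.
E[|M − N| | max(M, N) = 2] = (2/21) / (5/42) = 4/5.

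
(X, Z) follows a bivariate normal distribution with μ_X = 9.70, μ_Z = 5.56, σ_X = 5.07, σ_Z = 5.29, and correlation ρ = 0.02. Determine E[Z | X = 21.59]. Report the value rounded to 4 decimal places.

5.8081

For a bivariate normal, E[Z | X=x] = μ_Z + ρ·(σ_Z/σ_X)·(x − μ_X).
E[Z | X=21.59] = 5.56 + (0.02)·(5.29/5.07)·(21.59 − (9.70)) = 5.56 + (0.020868)·(11.89) = 5.8081.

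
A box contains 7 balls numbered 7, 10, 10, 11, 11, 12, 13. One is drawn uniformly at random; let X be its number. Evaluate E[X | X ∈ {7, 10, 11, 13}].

31/3

P(X ∈ {7, 10, 11, 13}) = 6/7.
Σ over the event: 7·1/7 + 10·2/7 + 11·2/7 + 13·1/7 = 62/7.
E[X | X ∈ {7, 10, 11, 13}] = (62/7) / (6/7) = 31/3.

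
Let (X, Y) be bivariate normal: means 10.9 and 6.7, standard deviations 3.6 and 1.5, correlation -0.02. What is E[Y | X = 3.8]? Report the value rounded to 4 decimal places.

6.7592

The regression of Y on X has slope ρ·σ_Y/σ_X and passes through (μ_X, μ_Y).
E[Y | X=3.8] = 6.7 + (-0.02)·(1.5/3.6)·(3.8 − (10.9)) = 6.7 + (-0.0083333)·(-7.1) = 6.7592.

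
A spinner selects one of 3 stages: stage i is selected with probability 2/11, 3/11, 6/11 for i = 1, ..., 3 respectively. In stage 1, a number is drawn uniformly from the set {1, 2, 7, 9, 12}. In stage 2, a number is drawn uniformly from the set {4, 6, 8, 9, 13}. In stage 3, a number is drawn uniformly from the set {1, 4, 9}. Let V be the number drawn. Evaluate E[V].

E[V | stage 1] = (1+2+7+9+12)/5 = 31/5.
E[V | stage 2] = (4+6+8+9+13)/5 = 8.
E[V | stage 3] = (1+4+9)/3 = 14/3.
By the law of total expectation,
E[V] = (2/11)·(31/5) + (3/11)·(8) + (6/11)·(14/3) = 322/55.

322/55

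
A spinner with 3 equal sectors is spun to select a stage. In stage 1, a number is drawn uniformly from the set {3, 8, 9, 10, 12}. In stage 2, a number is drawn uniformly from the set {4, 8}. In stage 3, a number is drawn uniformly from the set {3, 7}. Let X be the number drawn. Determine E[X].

97/15

E[X | stage 1] = (3+8+9+10+12)/5 = 42/5.
E[X | stage 2] = (4+8)/2 = 6.
E[X | stage 3] = (3+7)/2 = 5.
E[X] = (1/3)·(42/5) + (1/3)·(6) + (1/3)·(5) = 97/15.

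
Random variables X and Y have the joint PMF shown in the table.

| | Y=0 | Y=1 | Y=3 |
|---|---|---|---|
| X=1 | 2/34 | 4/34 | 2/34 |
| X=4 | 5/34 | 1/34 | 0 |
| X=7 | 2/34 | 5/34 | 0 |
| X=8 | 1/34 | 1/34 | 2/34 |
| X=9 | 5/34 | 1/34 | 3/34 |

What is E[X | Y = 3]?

45/7

P(Y = 3) = 7/34.
Σ X·P over the event = 1·(2/34) + 8·(2/34) + 9·(3/34) = 45/34.
E[X | Y = 3] = (45/34) / (7/34) = 45/7.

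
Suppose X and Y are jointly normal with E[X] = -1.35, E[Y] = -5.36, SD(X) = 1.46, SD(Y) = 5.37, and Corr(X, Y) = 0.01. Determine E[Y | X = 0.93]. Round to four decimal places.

The regression of Y on X has slope ρ·σ_Y/σ_X and passes through (μ_X, μ_Y).
E[Y | X=0.93] = -5.36 + (0.01)·(5.37/1.46)·(0.93 − (-1.35)) = -5.36 + (0.036781)·(2.28) = -5.2761.

-5.2761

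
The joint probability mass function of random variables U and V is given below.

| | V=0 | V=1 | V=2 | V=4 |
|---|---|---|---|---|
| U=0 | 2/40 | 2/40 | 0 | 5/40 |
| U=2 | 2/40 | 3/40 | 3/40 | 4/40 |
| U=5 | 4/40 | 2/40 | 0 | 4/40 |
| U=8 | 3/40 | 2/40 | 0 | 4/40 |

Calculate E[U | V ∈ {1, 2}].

P(V ∈ {1, 2}) = 3/10.
Summing U·P(U=x,V=y) over the conditioning event gives 19/20.
E[U | V ∈ {1, 2}] = (19/20) / (3/10) = 19/6.

19/6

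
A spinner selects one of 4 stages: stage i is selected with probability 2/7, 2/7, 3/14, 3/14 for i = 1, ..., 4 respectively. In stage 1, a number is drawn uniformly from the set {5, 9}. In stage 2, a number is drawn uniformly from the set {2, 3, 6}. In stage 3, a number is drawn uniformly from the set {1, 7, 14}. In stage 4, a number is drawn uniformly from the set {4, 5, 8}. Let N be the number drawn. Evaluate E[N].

E[N | stage 1] = (5+9)/2 = 7.
E[N | stage 2] = (2+3+6)/3 = 11/3.
E[N | stage 3] = (1+7+14)/3 = 22/3.
E[N | stage 4] = (4+5+8)/3 = 17/3.
By the law of total expectation,
E[N] = (2/7)·(7) + (2/7)·(11/3) + (3/14)·(22/3) + (3/14)·(17/3) = 35/6.

35/6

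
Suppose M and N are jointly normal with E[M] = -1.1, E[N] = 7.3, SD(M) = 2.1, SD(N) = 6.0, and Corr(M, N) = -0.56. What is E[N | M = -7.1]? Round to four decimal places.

For a bivariate normal, E[N | M=x] = μ_N + ρ·(σ_N/σ_M)·(x − μ_M).
E[N | M=-7.1] = 7.3 + (-0.56)·(6.0/2.1)·(-7.1 − (-1.1)) = 7.3 + (-1.6)·(-6) = 16.9000.

16.9000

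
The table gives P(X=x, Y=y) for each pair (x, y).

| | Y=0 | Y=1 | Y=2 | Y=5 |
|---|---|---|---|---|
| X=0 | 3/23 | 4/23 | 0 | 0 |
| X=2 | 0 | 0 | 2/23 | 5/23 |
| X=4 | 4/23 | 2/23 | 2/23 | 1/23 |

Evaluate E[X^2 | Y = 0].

64/7

P(Y = 0) = 7/23.
Σ X^2·P over the event = 0·(3/23) + 16·(4/23) = 64/23.
E[X^2 | Y = 0] = (64/23) / (7/23) = 64/7.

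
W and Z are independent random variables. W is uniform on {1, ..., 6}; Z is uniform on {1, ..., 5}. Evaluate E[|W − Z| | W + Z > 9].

Outcomes with W + Z > 9: (5,5), (6,4), (6,5), each with probability 1/30.
E[|W − Z| | W + Z > 9] = (0 + 2 + 1) / 3 = 1.

1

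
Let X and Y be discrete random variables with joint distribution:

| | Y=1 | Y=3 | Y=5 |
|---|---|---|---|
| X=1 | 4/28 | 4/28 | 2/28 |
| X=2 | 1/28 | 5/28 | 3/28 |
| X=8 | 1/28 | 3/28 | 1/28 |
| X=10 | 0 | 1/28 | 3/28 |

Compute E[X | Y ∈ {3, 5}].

P(Y ∈ {3, 5}) = 11/14.
Σ X·P over the event = 1·(4/28) + 1·(2/28) + 2·(5/28) + 2·(3/28) + 8·(3/28) + 8·(1/28) + 10·(1/28) + 10·(3/28) = 47/14.
E[X | Y ∈ {3, 5}] = (47/14) / (11/14) = 47/11.

47/11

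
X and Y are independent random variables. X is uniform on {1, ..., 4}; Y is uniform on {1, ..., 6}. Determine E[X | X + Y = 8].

Outcomes with X + Y = 8: (2,6), (3,5), (4,4), each with probability 1/24.
E[X | X + Y = 8] = (2 + 3 + 4) / 3 = 3.

3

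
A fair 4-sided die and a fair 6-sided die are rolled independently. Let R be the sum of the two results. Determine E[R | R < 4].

P(R < 4) = 1/8.
Σ over the event: 2·1/24 + 3·1/12 = 1/3.
E[R | R < 4] = (1/3) / (1/8) = 8/3.

8/3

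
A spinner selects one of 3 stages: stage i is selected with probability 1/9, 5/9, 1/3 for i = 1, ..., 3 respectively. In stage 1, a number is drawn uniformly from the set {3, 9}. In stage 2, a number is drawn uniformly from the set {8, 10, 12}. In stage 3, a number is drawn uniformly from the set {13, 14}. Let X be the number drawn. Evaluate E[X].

E[X | stage 1] = (3+9)/2 = 6.
E[X | stage 2] = (8+10+12)/3 = 10.
E[X | stage 3] = (13+14)/2 = 27/2.
E[X] = (1/9)·(6) + (5/9)·(10) + (1/3)·(27/2) = 193/18.

193/18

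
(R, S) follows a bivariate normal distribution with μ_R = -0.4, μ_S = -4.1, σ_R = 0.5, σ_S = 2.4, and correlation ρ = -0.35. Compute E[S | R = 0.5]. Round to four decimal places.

-5.6120

The regression of S on R has slope ρ·σ_S/σ_R and passes through (μ_R, μ_S).
E[S | R=0.5] = -4.1 + (-0.35)·(2.4/0.5)·(0.5 − (-0.4)) = -4.1 + (-1.68)·(0.9) = -5.6120.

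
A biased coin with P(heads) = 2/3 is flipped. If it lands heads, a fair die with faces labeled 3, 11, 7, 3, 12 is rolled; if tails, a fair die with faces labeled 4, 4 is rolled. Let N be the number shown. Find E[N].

E[N | heads] = (3+11+7+3+12)/5 = 36/5.
E[N | tails] = (4+4)/2 = 4.
E[N] = (2/3)·(36/5) + (1/3)·(4) = 92/15.

92/15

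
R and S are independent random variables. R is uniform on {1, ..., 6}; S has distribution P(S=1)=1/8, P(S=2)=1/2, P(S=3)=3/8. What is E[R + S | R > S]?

P(R > S) = 5/8.
Summing (R+S)·P(x,y) over outcomes with R > S gives 67/16.
E[R + S | R > S] = (67/16) / (5/8) = 67/10.

67/10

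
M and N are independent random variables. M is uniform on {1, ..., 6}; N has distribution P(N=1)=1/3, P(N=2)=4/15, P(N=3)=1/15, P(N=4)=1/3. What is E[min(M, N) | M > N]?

P(M > N) = 3/5.
Summing min(M,N)·P(x,y) over outcomes with M > N gives 53/45.
E[min(M, N) | M > N] = (53/45) / (3/5) = 53/27.

53/27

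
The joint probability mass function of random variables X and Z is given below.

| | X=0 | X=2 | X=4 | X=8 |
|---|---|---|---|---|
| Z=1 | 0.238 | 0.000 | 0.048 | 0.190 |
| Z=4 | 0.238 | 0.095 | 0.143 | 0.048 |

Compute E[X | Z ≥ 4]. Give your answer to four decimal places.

P(Z ≥ 4) = 0.524.
Σ X·P over the event = 0·(0.238) + 2·(0.095) + 4·(0.143) + 8·(0.048) = 1.146.
E[X | Z ≥ 4] = (1.146) / (0.524) = 2.1870.

2.1870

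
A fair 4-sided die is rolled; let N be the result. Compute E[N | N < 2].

Given N < 2, N is equally likely to be any of {1}.
E[N | N < 2] = (1) / 1 = 1.

1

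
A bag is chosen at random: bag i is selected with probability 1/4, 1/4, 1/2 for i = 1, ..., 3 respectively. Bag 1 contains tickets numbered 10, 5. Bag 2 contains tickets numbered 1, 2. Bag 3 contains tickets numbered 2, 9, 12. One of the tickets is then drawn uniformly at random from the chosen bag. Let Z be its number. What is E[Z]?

E[Z | bag 1] = (10+5)/2 = 15/2.
E[Z | bag 2] = (1+2)/2 = 3/2.
E[Z | bag 3] = (2+9+12)/3 = 23/3.
E[Z] = (1/4)·(15/2) + (1/4)·(3/2) + (1/2)·(23/3) = 73/12.

73/12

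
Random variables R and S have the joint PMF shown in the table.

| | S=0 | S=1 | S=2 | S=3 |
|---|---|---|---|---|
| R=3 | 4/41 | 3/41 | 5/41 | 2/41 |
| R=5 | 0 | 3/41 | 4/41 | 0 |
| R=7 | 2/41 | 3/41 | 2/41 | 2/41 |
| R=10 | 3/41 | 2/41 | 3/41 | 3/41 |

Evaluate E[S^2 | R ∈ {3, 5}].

P(R ∈ {3, 5}) = 21/41.
Σ S^2·P over the event = 0·(4/41) + 1·(3/41) + 4·(5/41) + 9·(2/41) + 1·(3/41) + 4·(4/41) = 60/41.
E[S^2 | R ∈ {3, 5}] = (60/41) / (21/41) = 20/7.

20/7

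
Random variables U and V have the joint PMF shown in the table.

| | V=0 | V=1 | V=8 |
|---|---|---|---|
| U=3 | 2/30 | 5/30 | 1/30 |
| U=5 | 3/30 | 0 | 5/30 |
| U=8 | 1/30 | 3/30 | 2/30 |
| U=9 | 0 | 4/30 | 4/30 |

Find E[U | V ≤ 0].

29/6

P(V ≤ 0) = 1/5.
Σ U·P over the event = 3·(2/30) + 5·(3/30) + 8·(1/30) = 29/30.
E[U | V ≤ 0] = (29/30) / (1/5) = 29/6.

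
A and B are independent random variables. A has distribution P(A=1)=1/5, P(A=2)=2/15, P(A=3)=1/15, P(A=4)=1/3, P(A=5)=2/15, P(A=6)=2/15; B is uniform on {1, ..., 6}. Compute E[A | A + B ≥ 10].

76/15

P(A + B ≥ 10) = 1/6.
Summing A·P(x,y) over outcomes with A + B ≥ 10 gives 38/45.
E[A | A + B ≥ 10] = (38/45) / (1/6) = 76/15.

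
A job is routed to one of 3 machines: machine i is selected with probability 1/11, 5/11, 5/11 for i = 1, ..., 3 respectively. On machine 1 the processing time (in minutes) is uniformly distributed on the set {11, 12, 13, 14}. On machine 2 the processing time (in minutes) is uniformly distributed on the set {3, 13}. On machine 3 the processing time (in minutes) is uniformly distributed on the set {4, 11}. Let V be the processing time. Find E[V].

E[V | machine 1] = (11+12+13+14)/4 = 25/2.
E[V | machine 2] = (3+13)/2 = 8.
E[V | machine 3] = (4+11)/2 = 15/2.
By the law of total expectation,
E[V] = (1/11)·(25/2) + (5/11)·(8) + (5/11)·(15/2) = 90/11.

90/11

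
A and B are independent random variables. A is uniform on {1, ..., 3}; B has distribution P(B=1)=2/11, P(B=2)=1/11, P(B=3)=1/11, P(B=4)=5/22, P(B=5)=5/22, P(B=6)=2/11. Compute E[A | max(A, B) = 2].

P(max(A, B) = 2) = 4/33.
Summing A·P(x,y) over outcomes with max(A, B) = 2 gives 7/33.
E[A | max(A, B) = 2] = (7/33) / (4/33) = 7/4.

7/4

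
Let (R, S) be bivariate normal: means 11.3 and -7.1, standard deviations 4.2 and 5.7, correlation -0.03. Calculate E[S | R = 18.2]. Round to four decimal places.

-7.3809

The regression of S on R has slope ρ·σ_S/σ_R and passes through (μ_R, μ_S).
E[S | R=18.2] = -7.1 + (-0.03)·(5.7/4.2)·(18.2 − (11.3)) = -7.1 + (-0.040714)·(6.9) = -7.3809.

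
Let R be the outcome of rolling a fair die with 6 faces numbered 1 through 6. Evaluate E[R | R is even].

Given R is even, R is equally likely to be any of {2, 4, 6}.
E[R | R is even] = (2 + 4 + 6) / 3 = 4.

4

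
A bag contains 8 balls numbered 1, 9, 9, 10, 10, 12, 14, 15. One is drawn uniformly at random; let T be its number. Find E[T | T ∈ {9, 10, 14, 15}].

P(T ∈ {9, 10, 14, 15}) = 3/4.
Σ over the event: 9·1/4 + 10·1/4 + 14·1/8 + 15·1/8 = 67/8.
E[T | T ∈ {9, 10, 14, 15}] = (67/8) / (3/4) = 67/6.

67/6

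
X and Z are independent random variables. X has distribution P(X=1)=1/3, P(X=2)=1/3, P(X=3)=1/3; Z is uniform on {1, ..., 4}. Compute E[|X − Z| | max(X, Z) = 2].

2/3

P(max(X, Z) = 2) = 1/4.
Summing |X−Z|·P(x,y) over outcomes with max(X, Z) = 2 gives 1/6.
E[|X − Z| | max(X, Z) = 2] = (1/6) / (1/4) = 2/3.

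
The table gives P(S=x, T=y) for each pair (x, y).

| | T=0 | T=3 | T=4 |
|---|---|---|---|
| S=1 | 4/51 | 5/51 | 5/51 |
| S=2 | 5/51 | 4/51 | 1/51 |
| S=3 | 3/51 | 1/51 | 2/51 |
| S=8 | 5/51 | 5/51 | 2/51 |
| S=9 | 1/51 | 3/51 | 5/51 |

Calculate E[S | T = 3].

P(T = 3) = 6/17.
Σ S·P over the event = 1·(5/51) + 2·(4/51) + 3·(1/51) + 8·(5/51) + 9·(3/51) = 83/51.
E[S | T = 3] = (83/51) / (6/17) = 83/18.

83/18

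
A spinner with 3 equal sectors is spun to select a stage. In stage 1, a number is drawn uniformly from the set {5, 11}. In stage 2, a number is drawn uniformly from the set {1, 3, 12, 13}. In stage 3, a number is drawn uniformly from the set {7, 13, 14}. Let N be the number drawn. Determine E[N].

E[N | stage 1] = (5+11)/2 = 8.
E[N | stage 2] = (1+3+12+13)/4 = 29/4.
E[N | stage 3] = (7+13+14)/3 = 34/3.
E[N] = (1/3)·(8) + (1/3)·(29/4) + (1/3)·(34/3) = 319/36.

319/36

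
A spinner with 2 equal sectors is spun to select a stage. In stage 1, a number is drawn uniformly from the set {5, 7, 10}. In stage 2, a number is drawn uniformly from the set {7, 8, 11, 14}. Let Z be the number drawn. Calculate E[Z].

26/3

E[Z | stage 1] = (5+7+10)/3 = 22/3.
E[Z | stage 2] = (7+8+11+14)/4 = 10.
By the law of total expectation,
E[Z] = (1/2)·(22/3) + (1/2)·(10) = 26/3.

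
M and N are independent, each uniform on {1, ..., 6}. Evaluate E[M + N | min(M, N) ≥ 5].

11

Outcomes with min(M, N) ≥ 5: (5,5), (5,6), (6,5), (6,6), each with probability 1/36.
E[M + N | min(M, N) ≥ 5] = (10 + 11 + 11 + 12) / 4 = 11.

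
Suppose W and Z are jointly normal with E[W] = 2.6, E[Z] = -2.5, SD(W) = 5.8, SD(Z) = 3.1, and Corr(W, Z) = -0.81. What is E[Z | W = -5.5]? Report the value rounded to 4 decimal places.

1.0067

E[Z | W=x] = μ_Z + ρ(σ_Z/σ_W)(x − μ_W) for jointly normal variables.
E[Z | W=-5.5] = -2.5 + (-0.81)·(3.1/5.8)·(-5.5 − (2.6)) = -2.5 + (-0.43293)·(-8.1) = 1.0067.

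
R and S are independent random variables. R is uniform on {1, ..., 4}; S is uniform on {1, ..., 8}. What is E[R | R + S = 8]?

5/2

Outcomes with R + S = 8: (1,7), (2,6), (3,5), (4,4), each with probability 1/32.
E[R | R + S = 8] = (1 + 2 + 3 + 4) / 4 = 5/2.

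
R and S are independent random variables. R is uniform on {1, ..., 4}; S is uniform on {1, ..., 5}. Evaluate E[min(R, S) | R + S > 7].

Outcomes with R + S > 7: (3,5), (4,4), (4,5), each with probability 1/20.
E[min(R, S) | R + S > 7] = (3 + 4 + 4) / 3 = 11/3.

11/3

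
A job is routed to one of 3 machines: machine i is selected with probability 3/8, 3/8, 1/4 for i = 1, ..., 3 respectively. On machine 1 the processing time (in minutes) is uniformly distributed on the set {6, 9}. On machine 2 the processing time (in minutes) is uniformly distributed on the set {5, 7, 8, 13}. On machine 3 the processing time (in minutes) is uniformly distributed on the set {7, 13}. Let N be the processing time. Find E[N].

E[N | machine 1] = (6+9)/2 = 15/2.
E[N | machine 2] = (5+7+8+13)/4 = 33/4.
E[N | machine 3] = (7+13)/2 = 10.
By the law of total expectation,
E[N] = (3/8)·(15/2) + (3/8)·(33/4) + (1/4)·(10) = 269/32.

269/32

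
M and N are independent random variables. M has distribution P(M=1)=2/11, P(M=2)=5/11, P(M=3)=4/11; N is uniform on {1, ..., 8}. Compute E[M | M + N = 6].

P(M + N = 6) = 1/8.
Summing M·P(x,y) over outcomes with M + N = 6 gives 3/11.
E[M | M + N = 6] = (3/11) / (1/8) = 24/11.

24/11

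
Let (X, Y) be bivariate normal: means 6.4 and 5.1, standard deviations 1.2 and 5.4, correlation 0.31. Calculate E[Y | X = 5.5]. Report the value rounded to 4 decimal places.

3.8445

E[Y | X=x] = μ_Y + ρ(σ_Y/σ_X)(x − μ_X) for jointly normal variables.
E[Y | X=5.5] = 5.1 + (0.31)·(5.4/1.2)·(5.5 − (6.4)) = 5.1 + (1.395)·(-0.9) = 3.8445.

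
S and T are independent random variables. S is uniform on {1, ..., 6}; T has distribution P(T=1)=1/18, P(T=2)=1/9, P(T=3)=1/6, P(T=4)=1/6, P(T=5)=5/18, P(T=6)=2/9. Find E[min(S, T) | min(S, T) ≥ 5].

47/9

P(min(S, T) ≥ 5) = 1/6.
Summing min(S,T)·P(x,y) over outcomes with min(S, T) ≥ 5 gives 47/54.
E[min(S, T) | min(S, T) ≥ 5] = (47/54) / (1/6) = 47/9.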